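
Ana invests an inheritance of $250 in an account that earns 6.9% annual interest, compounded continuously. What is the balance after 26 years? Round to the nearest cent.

$1,503.36

A = P·e^(rt) = 250·e^(0.069·26) = 250·e^1.794.
e^1.794 ≈ 6.013458256, so A ≈ 1,503.3646.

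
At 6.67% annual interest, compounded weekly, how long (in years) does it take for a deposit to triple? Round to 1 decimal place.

16.5 years

(1 + 0.00128269)^(52t) = 3.
52t = ln 3 / ln(1 + 0.00128269) ≈ 1.0986/0.00128187 ≈ 857.0385.
t ≈ 16.4815.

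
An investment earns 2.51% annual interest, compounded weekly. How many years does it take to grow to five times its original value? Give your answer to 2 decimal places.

64.14 years

(1 + 0.000482692)^(52t) = 5.
52t = ln 5 / ln(1 + 0.000482692) ≈ 1.6094/0.000482576 ≈ 3335.0983.
t ≈ 64.1365.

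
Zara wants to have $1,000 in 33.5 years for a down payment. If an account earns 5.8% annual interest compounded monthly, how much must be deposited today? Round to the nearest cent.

$143.95

Periodic rate = 5.8%/12 = 0.00483333; 402 periods.
P = 1,000/(1 + 0.058/12)^402 ≈ 1,000/6.94706656 ≈ 143.9456.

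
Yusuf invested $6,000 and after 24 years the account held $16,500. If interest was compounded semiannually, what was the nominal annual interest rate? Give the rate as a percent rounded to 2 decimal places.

4.26%

The 48-period growth factor is 16,500/6,000 = 2.75.
r/2 = 2.75^(1/48) − 1 ≈ 0.0212987, so r ≈ 2·0.0212987 = 4.25973%.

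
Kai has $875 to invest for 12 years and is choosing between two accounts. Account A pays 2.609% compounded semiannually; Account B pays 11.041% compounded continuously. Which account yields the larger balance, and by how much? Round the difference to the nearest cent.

Account A growth factor: (1 + 0.013045)^24 ≈ 1.364865; balance ≈ 1,194.2569.
Account B growth factor: e^(0.11041·12) = e^1.32492 ≈ 3.761884392; balance ≈ 3,291.6488.
Account B is larger by 2,097.3920.

Account B, by $2,097.39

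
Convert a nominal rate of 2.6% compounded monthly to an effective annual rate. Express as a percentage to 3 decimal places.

2.631%

EAR = (1 + 2.6%/12)^12 − 1 = (1 + 0.00216667)^12 − 1.
(1 + 0.00216667)^12 ≈ 1.026312, so EAR ≈ 2.63121%.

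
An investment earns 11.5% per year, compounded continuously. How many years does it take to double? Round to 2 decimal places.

6.03 years

e^(0.115t) = 2, so 0.115t = ln 2 ≈ 0.69315.
t ≈ 0.69315/0.115 ≈ 6.0274.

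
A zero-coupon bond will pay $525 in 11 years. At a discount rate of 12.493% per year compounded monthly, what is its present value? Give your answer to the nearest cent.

Periodic rate = 12.493%/12 = 0.0104108; 132 periods.
P = 525/(1 + 0.12493/12)^132 ≈ 525/3.92405605 ≈ 133.7901.

$133.79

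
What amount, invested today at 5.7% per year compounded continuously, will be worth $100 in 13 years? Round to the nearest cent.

P = A·e^(−rt) = 100·e^(−0.741).
e^(−0.741) ≈ 0.47663704, so P ≈ 47.6637.

$47.66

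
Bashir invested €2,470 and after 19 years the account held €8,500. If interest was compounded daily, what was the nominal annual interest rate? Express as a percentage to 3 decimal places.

(1 + r/365)^6935 = 8,500/2,470 = 3.4413.
1 + r/365 = 3.4413^(1/6935) ≈ 1.000178, so r/365 ≈ 0.00017822.
r ≈ 365·0.00017822 = 6.50504%.

6.505%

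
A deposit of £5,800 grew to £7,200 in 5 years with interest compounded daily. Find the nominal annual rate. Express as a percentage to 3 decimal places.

The 1825-period growth factor is 7,200/5,800 = 1.24138.
r/365 = 1.24138^(1/1825) − 1 ≈ 0.000118485, so r ≈ 365·0.000118485 = 4.32472%.

4.325%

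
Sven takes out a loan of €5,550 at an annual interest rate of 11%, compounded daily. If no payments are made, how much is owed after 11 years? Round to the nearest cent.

€18,608.45

Periodic rate = 11%/365 = 0.00030137; periods = 365·11 = 4015.
A = 5,550·(1 + 0.11/365)^4015 ≈ 5,550·3.3528733944 ≈ 18,608.4473.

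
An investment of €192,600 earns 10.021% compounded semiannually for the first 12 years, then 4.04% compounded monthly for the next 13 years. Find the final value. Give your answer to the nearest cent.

After 12 years at 10.021%: 192,600 × 3.232849091385 ≈ 622,646.7350.
Then 13 years at 4.04%: 622,646.7350 × 1.689306167094 ≈ 1,051,840.9694.

€1,051,840.97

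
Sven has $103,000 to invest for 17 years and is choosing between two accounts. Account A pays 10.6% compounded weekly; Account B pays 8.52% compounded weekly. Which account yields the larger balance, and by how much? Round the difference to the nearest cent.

Account A growth factor: (1 + 0.106/52)^884 ≈ 6.05065081092; balance ≈ 623,217.0335.
Account B growth factor: (1 + 0.0852/52)^884 ≈ 4.25125707123; balance ≈ 437,879.4783.
Account A is larger by 185,337.5552.

Account A, by $185,337.56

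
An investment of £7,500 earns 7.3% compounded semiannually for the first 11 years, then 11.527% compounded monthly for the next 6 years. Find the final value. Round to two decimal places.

After 11 years at 7.3%: 7,500 × 2.200517068 ≈ 16,503.8780.
Then 6 years at 11.527%: 16,503.8780 × 1.9903675638 ≈ 32,848.7835.

£32,848.78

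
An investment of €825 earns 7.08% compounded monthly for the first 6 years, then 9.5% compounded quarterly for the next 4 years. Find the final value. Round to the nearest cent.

Phase 1: 825·(1 + 0.0059)^72 ≈ 1,260.0859.
Phase 2: 1,260.0859·(1 + 0.02375)^16 ≈ 1,834.4369.

€1,834.44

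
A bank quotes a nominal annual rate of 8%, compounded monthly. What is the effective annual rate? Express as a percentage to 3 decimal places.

8.300%

One year is 12 periods at 0.00666667 each: (1 + 0.00666667)^12 ≈ 1.083.
EAR = 1.083 − 1 ≈ 8.29995%.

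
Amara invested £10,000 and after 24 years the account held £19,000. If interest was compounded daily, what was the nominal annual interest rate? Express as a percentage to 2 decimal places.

The 8760-period growth factor is 19,000/10,000 = 1.9.
r/365 = 1.9^(1/8760) − 1 ≈ 0.0000732737, so r ≈ 365·0.0000732737 = 2.67449%.

2.67%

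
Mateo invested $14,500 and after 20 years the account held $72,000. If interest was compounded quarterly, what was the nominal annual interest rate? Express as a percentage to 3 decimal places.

8.093%

(1 + r/4)^80 = 72,000/14,500 = 4.96552.
1 + r/4 = 4.96552^(1/80) ≈ 1.020233, so r/4 ≈ 0.0202334.
r ≈ 4·0.0202334 = 8.09338%.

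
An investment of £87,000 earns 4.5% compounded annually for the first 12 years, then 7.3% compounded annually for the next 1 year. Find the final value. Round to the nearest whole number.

After 12 years at 4.5%: 87,000 × 1.69588143277 ≈ 147,541.6847.
Then 1 years at 7.3%: 147,541.6847 × 1.073 ≈ 158,312.2276.

£158,312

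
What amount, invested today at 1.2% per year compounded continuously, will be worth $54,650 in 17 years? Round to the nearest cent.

P = A·e^(−rt) = 54,650·e^(−0.204).
e^(−0.204) ≈ 0.81546237119, so P ≈ 44,565.0186.

$44,565.02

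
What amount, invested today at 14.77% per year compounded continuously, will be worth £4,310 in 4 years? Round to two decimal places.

£2,387.24

P = A·e^(−rt) = 4,310·e^(−0.5908).
e^(−0.5908) ≈ 0.5538840002, so P ≈ 2,387.2400.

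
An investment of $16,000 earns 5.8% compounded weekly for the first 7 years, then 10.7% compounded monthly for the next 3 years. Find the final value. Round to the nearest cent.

Phase 1: 16,000·(1 + 0.058/52)^364 ≈ 24,007.4084.
Phase 2: 24,007.4084·(1 + 0.107/12)^36 ≈ 33,047.2975.

$33,047.30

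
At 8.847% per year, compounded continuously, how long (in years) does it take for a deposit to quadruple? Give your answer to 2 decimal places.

15.67 years

e^(0.08847t) = 4, so 0.08847t = ln 4 ≈ 1.3863.
t ≈ 1.3863/0.08847 ≈ 15.6697.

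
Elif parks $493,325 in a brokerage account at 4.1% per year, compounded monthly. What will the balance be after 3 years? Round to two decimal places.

Periodic rate = 4.1%/12 = 0.00341667; periods = 12·3 = 36.
A = 493,325·(1 + 0.041/12)^36 ≈ 493,325·1.13064735859 ≈ 557,776.6082.

$557,776.61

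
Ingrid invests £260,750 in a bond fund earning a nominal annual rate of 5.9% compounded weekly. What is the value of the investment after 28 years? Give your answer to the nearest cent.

Growth factor = (1 + 0.059/52)^1456 ≈ 5.212520479258.
A ≈ 260,750 × 5.212520479258 ≈ 1,359,164.7150.

£1,359,164.71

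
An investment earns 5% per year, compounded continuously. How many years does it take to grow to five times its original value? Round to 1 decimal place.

32.2 years

e^(0.05t) = 5, so 0.05t = ln 5 ≈ 1.6094.
t ≈ 1.6094/0.05 ≈ 32.1888.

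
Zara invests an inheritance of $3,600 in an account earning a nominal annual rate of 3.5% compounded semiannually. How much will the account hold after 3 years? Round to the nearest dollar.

$3,995

Periodic rate = 3.5%/2 = 0.0175; periods = 2·3 = 6.
A = 3,600·(1 + 0.0175)^6 ≈ 3,600·1.109702354 ≈ 3,994.9285.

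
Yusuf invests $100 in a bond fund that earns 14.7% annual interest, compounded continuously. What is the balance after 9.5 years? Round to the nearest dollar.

A = P·e^(rt) = 100·e^(0.147·9.5) = 100·e^1.3965.
e^1.3965 ≈ 4.04103158, so A ≈ 404.1032.

$404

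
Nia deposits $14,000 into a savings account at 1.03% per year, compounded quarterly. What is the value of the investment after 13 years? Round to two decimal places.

Growth factor = (1 + 0.002575)^52 ≈ 1.1430817438.
A ≈ 14,000 × 1.1430817438 ≈ 16,003.1444.

$16,003.14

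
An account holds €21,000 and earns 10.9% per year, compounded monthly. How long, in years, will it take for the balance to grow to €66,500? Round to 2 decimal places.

10.62 years

We need (1 + 0.00908333)^(12t) = 3.1667, so 12t = ln 3.1667 / ln 1.009083 ≈ 127.4760.
t ≈ 127.4760/12 = 10.6230 years.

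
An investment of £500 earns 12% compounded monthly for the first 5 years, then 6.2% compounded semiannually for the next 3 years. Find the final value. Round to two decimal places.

Phase 1: 500·(1 + 0.01)^60 ≈ 908.3483.
Phase 2: 908.3483·(1 + 0.031)^6 ≈ 1,090.9489.

£1,090.95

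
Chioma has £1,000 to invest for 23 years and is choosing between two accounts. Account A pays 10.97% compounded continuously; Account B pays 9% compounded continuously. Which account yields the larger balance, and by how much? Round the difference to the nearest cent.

Account A, by £4,542.36

A: e^(0.1097·23) = e^2.5231 ≈ 12.467185094, so 1,000 × 12.467185094 ≈ 12,467.1851.
B: e^(0.09·23) = e^2.07 ≈ 7.924823118, so 1,000 × 7.924823118 ≈ 7,924.8231.
Difference ≈ 4,542.3620 in favor of A.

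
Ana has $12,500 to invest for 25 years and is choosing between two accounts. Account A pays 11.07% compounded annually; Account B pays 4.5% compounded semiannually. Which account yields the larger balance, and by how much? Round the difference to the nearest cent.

Account A growth factor: (1 + 0.1107)^25 ≈ 13.8012777682; balance ≈ 172,515.9721.
Account B growth factor: (1 + 0.0225)^50 ≈ 3.0420463997; balance ≈ 38,025.5800.
Account A is larger by 134,490.3921.

Account A, by $134,490.39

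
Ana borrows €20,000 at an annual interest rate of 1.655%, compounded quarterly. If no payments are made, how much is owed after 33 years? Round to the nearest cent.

€34,492.97

Growth factor = (1 + 0.0041375)^132 ≈ 1.7246484956.
A ≈ 20,000 × 1.7246484956 ≈ 34,492.9699.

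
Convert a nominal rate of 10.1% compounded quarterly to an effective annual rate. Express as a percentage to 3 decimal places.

10.489%

One year is 4 periods at 0.02525 each: (1 + 0.02525)^4 ≈ 1.10489.
EAR = 1.10489 − 1 ≈ 10.48902%.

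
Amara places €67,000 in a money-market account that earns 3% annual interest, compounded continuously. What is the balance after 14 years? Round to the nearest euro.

A = P·e^(rt) = 67,000·e^(0.03·14) = 67,000·e^0.42.
e^0.42 ≈ 1.52196155562, so A ≈ 101,971.4242.

€101,971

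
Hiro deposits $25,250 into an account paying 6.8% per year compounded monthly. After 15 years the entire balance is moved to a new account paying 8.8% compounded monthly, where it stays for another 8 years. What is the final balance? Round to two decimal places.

$140,805.32

After 15 years at 6.8%: 25,250 × 2.76522186313 ≈ 69,821.8520.
Then 8 years at 8.8%: 69,821.8520 × 2.01663688907 ≈ 140,805.3225.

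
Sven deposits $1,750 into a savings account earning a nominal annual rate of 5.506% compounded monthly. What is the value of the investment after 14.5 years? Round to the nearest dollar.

Growth factor = (1 + 0.05506/12)^174 ≈ 2.217862712.
A ≈ 1,750 × 2.217862712 ≈ 3,881.2597.

$3,881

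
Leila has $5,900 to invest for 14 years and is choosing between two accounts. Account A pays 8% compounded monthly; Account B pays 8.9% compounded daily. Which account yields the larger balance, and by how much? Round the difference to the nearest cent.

Account B, by $2,492.15

Account A growth factor: (1 + 0.08/12)^168 ≈ 3.0534838258; balance ≈ 18,015.5546.
Account B growth factor: (1 + 0.089/365)^5110 ≈ 3.4758814972; balance ≈ 20,507.7008.
Account B is larger by 2,492.1463.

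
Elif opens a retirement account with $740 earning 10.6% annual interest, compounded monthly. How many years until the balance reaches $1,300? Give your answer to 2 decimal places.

(1 + 0.00883333)^(12t) = 1,300/740 = 1.7568.
12t·ln(1 + 0.00883333) = ln(1.7568); 12t = 0.56347/0.00879455 ≈ 64.0703.
t ≈ 5.3392 years.

5.34 years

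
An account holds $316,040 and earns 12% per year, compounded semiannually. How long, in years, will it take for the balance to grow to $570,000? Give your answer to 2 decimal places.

(1 + 0.06)^(2t) = 570,000/316,040 = 1.8036.
2t·ln(1 + 0.06) = ln(1.8036); 2t = 0.58977/0.0582689 ≈ 10.1215.
t ≈ 5.0607 years.

5.06 years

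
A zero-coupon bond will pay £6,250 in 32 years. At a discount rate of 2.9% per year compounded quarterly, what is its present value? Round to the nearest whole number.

Periodic rate = 2.9%/4 = 0.00725; 128 periods.
P = 6,250/(1 + 0.00725)^128 ≈ 6,250/2.520991235 ≈ 2,479.1836.

£2,479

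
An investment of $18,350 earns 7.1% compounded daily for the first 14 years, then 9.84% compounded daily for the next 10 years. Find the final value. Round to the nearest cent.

$132,608.38

Phase 1: 18,350·(1 + 0.071/365)^5110 ≈ 49,577.2922.
Phase 2: 49,577.2922·(1 + 0.0984/365)^3650 ≈ 132,608.3831.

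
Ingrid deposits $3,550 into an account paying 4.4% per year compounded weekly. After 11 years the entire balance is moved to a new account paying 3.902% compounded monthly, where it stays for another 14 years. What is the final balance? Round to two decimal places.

$9,935.72

Phase 1: 3,550·(1 + 0.044/52)^572 ≈ 5,758.8796.
Phase 2: 5,758.8796·(1 + 0.03902/12)^168 ≈ 9,935.7236.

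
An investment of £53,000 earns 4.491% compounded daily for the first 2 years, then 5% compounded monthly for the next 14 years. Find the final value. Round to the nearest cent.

Phase 1: 53,000·(1 + 0.04491/365)^730 ≈ 57,980.4792.
Phase 2: 57,980.4792·(1 + 0.05/12)^168 ≈ 116,588.6693.

£116,588.67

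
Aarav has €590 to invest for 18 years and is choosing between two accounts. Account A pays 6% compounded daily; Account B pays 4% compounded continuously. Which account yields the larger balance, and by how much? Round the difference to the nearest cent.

Account A, by €525.09

Account A growth factor: (1 + 0.06/365)^6570 ≈ 2.944418201; balance ≈ 1,737.2067.
Account B growth factor: e^(0.04·18) = e^0.72 ≈ 2.054433211; balance ≈ 1,212.1156.
Account A is larger by 525.0911.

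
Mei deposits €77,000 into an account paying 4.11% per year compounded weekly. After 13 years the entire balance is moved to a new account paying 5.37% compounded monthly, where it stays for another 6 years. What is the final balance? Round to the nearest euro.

After 13 years at 4.11%: 77,000 × 1.70589339688 ≈ 131,353.7916.
Then 6 years at 5.37%: 131,353.7916 × 1.37916910645 ≈ 181,159.0913.

€181,159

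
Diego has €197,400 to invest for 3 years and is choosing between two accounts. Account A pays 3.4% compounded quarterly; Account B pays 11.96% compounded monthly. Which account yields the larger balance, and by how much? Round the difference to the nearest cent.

Account B, by €63,595.10

Account A growth factor: (1 + 0.0085)^12 ≈ 1.10690622692; balance ≈ 218,503.2892.
Account B growth factor: (1 + 0.1196/12)^36 ≈ 1.42906984172; balance ≈ 282,098.3868.
Account B is larger by 63,595.0976.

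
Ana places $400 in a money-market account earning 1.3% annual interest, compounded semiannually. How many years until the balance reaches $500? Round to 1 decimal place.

17.2 years

(1 + 0.0065)^(2t) = 500/400 = 1.25.
2t·ln(1 + 0.0065) = ln(1.25); 2t = 0.22314/0.00647897 ≈ 34.4412.
t ≈ 17.2206 years.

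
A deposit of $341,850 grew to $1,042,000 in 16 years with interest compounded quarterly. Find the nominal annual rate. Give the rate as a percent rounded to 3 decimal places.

7.027%

The 64-period growth factor is 1,042,000/341,850 = 3.04812.
r/4 = 3.04812^(1/64) − 1 ≈ 0.017567, so r ≈ 4·0.017567 = 7.02679%.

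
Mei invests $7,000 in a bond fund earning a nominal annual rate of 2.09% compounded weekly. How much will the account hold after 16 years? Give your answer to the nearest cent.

Growth factor = (1 + 0.0209/52)^832 ≈ 1.397008013.
A ≈ 7,000 × 1.397008013 ≈ 9,779.0561.

$9,779.06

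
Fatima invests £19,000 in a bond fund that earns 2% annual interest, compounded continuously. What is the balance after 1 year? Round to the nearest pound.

A = P·e^(rt) = 19,000·e^(0.02·1) = 19,000·e^0.02.
e^0.02 ≈ 1.02020134, so A ≈ 19,383.8255.

£19,384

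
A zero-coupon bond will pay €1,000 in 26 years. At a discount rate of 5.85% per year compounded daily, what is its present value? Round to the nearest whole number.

€219

Periodic rate = 5.85%/365 = 0.000160274; 9490 periods.
P = 1,000/(1 + 0.0585/365)^9490 ≈ 1,000/4.57624194 ≈ 218.5199.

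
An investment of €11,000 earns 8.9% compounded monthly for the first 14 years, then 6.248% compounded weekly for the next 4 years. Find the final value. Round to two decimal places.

€48,865.29

After 14 years at 8.9%: 11,000 × 3.4604621051 ≈ 38,065.0832.
Then 4 years at 6.248%: 38,065.0832 × 1.2837300939 ≈ 48,865.2928.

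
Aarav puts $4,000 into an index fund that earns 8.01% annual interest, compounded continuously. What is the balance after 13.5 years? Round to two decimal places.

$11,794.63

A = P·e^(rt) = 4,000·e^(0.0801·13.5) = 4,000·e^1.08135.
e^1.08135 ≈ 2.948657553, so A ≈ 11,794.6302.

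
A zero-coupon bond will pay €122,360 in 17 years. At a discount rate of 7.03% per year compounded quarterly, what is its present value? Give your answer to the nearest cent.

€37,421.60

Periodic rate = 7.03%/4 = 0.017575; 68 periods.
P = 122,360/(1 + 0.017575)^68 ≈ 122,360/3.26976954551 ≈ 37,421.5975.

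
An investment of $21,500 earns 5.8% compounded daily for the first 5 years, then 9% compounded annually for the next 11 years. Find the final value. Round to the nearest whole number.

$74,142

Phase 1: 21,500·(1 + 0.058/365)^1825 ≈ 28,732.5290.
Phase 2: 28,732.5290·(1 + 0.09)^11 ≈ 74,142.1766.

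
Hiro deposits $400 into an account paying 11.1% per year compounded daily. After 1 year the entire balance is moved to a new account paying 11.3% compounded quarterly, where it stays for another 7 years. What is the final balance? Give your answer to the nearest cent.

After 1 years at 11.1%: 400 × 1.11737605 ≈ 446.9504.
Then 7 years at 11.3%: 446.9504 × 2.18154466 ≈ 975.0423.

$975.04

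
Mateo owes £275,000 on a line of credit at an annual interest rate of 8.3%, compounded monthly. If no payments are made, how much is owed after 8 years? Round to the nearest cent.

Periodic rate = 8.3%/12 = 0.00691667; periods = 12·8 = 96.
A = 275,000·(1 + 0.083/12)^96 ≈ 275,000·1.93811180106 ≈ 532,980.7453.

£532,980.75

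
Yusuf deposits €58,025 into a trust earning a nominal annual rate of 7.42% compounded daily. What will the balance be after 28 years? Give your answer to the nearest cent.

€463,248.12

Periodic rate = 7.42%/365 = 0.000203288; periods = 365·28 = 10220.
A = 58,025·(1 + 0.0742/365)^10220 ≈ 58,025·7.9835953362 ≈ 463,248.1194.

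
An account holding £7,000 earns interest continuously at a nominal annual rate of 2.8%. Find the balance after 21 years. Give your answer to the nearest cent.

£12,602.69

A = P·e^(rt) = 7,000·e^(0.028·21) = 7,000·e^0.588.
e^0.588 ≈ 1.8003840441, so A ≈ 12,602.6883.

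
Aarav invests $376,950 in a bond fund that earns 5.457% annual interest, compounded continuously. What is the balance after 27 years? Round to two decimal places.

A = P·e^(rt) = 376,950·e^(0.05457·27) = 376,950·e^1.47339.
e^1.47339 ≈ 4.364004067377, so A ≈ 1,645,011.3332.

$1,645,011.33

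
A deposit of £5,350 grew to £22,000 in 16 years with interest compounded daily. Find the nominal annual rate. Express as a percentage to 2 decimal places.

The 5840-period growth factor is 22,000/5,350 = 4.11215.
r/365 = 4.11215^(1/5840) − 1 ≈ 0.000242143, so r ≈ 365·0.000242143 = 8.83823%.

8.84%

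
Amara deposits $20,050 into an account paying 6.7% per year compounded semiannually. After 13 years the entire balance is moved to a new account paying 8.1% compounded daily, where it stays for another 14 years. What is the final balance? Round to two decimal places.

Phase 1: 20,050·(1 + 0.0335)^26 ≈ 47,226.6219.
Phase 2: 47,226.6219·(1 + 0.081/365)^5110 ≈ 146,764.8944.

$146,764.89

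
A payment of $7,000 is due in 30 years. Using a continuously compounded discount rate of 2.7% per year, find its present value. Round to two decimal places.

P = A·e^(−rt) = 7,000·e^(−0.81).
e^(−0.81) ≈ 0.4448580662, so P ≈ 3,114.0065.

$3,114.01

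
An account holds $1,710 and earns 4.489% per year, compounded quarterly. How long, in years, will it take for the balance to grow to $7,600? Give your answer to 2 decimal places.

(1 + 0.0112225)^(4t) = 7,600/1,710 = 4.4444.
4t·ln(1 + 0.0112225) = ln(4.4444); 4t = 1.4917/0.01116 ≈ 133.6609.
t ≈ 33.4152 years.

33.42 years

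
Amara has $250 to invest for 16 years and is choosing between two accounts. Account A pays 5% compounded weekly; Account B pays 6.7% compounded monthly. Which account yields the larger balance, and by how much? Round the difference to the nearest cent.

A: (1 + 0.05/52)^832 ≈ 2.22468566, so 250 × 2.22468566 ≈ 556.1714.
B: (1 + 0.067/12)^192 ≈ 2.91251924, so 250 × 2.91251924 ≈ 728.1298.
Difference ≈ 171.9584 in favor of B.

Account B, by $171.96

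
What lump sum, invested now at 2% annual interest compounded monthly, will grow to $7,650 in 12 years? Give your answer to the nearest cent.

$6,018.91

Growth factor = (1 + 0.02/12)^144 ≈ 1.270995208.
P = 7,650/1.270995208 ≈ 6,018.9055.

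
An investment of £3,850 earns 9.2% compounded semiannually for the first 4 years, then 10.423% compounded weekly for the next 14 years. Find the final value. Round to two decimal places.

Phase 1: 3,850·(1 + 0.046)^8 ≈ 5,517.1426.
Phase 2: 5,517.1426·(1 + 0.10423/52)^728 ≈ 23,703.4256.

£23,703.43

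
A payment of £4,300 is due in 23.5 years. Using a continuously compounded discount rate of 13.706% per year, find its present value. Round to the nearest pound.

£172

P = A·e^(−rt) = 4,300·e^(−3.22091).
e^(−3.22091) ≈ 0.0399187157, so P ≈ 171.6505.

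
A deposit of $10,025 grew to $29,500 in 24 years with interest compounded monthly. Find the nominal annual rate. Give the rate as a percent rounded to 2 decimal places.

4.51%

The 288-period growth factor is 29,500/10,025 = 2.94264.
r/12 = 2.94264^(1/288) − 1 ≈ 0.00375463, so r ≈ 12·0.00375463 = 4.50556%.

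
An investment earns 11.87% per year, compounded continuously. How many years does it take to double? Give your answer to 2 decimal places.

5.84 years

e^(0.1187t) = 2, so 0.1187t = ln 2 ≈ 0.69315.
t ≈ 0.69315/0.1187 ≈ 5.8395.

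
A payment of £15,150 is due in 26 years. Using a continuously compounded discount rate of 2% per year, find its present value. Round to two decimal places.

P = A·e^(−rt) = 15,150·e^(−0.52).
e^(−0.52) ≈ 0.59452054797, so P ≈ 9,006.9863.

£9,006.99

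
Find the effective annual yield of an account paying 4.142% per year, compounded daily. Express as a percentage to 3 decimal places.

EAR = (1 + 4.142%/365)^365 − 1 = (1 + 0.000113479)^365 − 1.
(1 + 0.000113479)^365 ≈ 1.042287, so EAR ≈ 4.22873%.

4.229%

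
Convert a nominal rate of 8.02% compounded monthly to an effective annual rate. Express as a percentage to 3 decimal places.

EAR = (1 + 8.02%/12)^12 − 1 = (1 + 0.00668333)^12 − 1.
(1 + 0.00668333)^12 ≈ 1.083215, so EAR ≈ 8.32147%.

8.321%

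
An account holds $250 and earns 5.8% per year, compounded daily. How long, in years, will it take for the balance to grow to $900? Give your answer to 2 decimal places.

22.09 years

We need (1 + 0.000158904)^(365t) = 3.6, so 365t = ln 3.6 / ln 1.000159 ≈ 8061.6896.
t ≈ 8061.6896/365 = 22.0868 years.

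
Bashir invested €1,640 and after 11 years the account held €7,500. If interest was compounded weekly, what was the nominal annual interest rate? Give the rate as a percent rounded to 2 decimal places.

13.84%

(1 + r/52)^572 = 7,500/1,640 = 4.57317.
1 + r/52 = 4.57317^(1/572) ≈ 1.002661, so r/52 ≈ 0.00266124.
r ≈ 52·0.00266124 = 13.83844%.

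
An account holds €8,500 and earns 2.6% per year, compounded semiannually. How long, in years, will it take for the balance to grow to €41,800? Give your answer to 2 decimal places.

We need (1 + 0.013)^(2t) = 4.9176, so 2t = ln 4.9176 / ln 1.013 ≈ 123.3201.
t ≈ 123.3201/2 = 61.6600 years.

61.66 years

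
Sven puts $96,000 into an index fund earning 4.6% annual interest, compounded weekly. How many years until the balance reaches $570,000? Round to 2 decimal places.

38.74 years

(1 + 0.000884615)^(52t) = 570,000/96,000 = 5.9375.
52t·ln(1 + 0.000884615) = ln(5.9375); 52t = 1.7813/0.000884224 ≈ 2014.5206.
t ≈ 38.7408 years.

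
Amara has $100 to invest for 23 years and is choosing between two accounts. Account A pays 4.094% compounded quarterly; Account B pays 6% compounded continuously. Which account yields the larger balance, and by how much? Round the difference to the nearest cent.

Account B, by $142.30

A: (1 + 0.010235)^92 ≈ 2.55188905, so 100 × 2.55188905 ≈ 255.1889.
B: e^(0.06·23) = e^1.38 ≈ 3.97490163, so 100 × 3.97490163 ≈ 397.4902.
Difference ≈ 142.3013 in favor of B.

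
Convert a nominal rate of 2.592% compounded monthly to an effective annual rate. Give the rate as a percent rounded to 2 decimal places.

EAR = (1 + 2.592%/12)^12 − 1 = (1 + 0.00216)^12 − 1.
(1 + 0.00216)^12 ≈ 1.02623, so EAR ≈ 2.62302%.

2.62%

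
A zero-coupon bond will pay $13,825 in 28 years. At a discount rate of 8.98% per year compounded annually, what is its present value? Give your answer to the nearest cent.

$1,244.38

Annual rate = 8.98% = 0.0898; 28 periods.
P = 13,825/(1 + 0.0898)^28 ≈ 13,825/11.109908954 ≈ 1,244.3846.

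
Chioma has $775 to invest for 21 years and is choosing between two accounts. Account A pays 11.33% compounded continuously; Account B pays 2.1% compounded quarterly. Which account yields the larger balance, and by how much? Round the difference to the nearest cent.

Account A growth factor: e^(0.1133·21) = e^2.3793 ≈ 10.79734208; balance ≈ 8,367.9401.
Account B growth factor: (1 + 0.00525)^84 ≈ 1.552468758; balance ≈ 1,203.1633.
Account A is larger by 7,164.7768.

Account A, by $7,164.78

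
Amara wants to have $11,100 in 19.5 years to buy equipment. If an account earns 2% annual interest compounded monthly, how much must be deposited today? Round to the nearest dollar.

Periodic rate = 2%/12 = 0.00166667; 234 periods.
P = 11,100/(1 + 0.02/12)^234 ≈ 11,100/1.4765013856 ≈ 7,517.7715.

$7,518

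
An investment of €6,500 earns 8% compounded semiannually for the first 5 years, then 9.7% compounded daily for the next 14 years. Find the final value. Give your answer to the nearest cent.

After 5 years at 8%: 6,500 × 1.4802442849 ≈ 9,621.5879.
Then 14 years at 9.7%: 9,621.5879 × 3.8877072399 ≈ 37,405.9168.

€37,405.92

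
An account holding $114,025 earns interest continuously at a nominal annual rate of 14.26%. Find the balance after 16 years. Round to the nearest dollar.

$1,116,571

A = P·e^(rt) = 114,025·e^(0.1426·16) = 114,025·e^2.2816.
e^2.2816 ≈ 9.792335619012, so A ≈ 1,116,571.0690.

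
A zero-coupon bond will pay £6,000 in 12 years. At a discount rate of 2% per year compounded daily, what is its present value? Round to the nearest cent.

Periodic rate = 2%/365 = 0.0000547945; 4380 periods.
P = 6,000/(1 + 0.02/365)^4380 ≈ 6,000/1.271240792 ≈ 4,719.7982.

£4,719.80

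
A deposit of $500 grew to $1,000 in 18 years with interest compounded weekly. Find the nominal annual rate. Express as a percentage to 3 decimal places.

3.852%

The 936-period growth factor is 1,000/500 = 2.
r/52 = 2^(1/936) − 1 ≈ 0.000740816, so r ≈ 52·0.000740816 = 3.85224%.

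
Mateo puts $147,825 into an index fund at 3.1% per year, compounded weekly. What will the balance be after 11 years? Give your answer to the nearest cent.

$207,873.05

Growth factor = (1 + 0.031/52)^572 ≈ 1.40621035721.
A ≈ 147,825 × 1.40621035721 ≈ 207,873.0461.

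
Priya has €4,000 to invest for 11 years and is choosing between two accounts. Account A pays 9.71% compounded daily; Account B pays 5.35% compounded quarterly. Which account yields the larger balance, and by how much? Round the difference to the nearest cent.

Account A, by €4,460.64

Account A growth factor: (1 + 0.0971/365)^4015 ≈ 2.9094322331; balance ≈ 11,637.7289.
Account B growth factor: (1 + 0.013375)^44 ≈ 1.794271608; balance ≈ 7,177.0864.
Account A is larger by 4,460.6425.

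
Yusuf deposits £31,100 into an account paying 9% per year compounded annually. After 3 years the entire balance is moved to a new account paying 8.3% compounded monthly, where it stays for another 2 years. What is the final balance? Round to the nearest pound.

Phase 1: 31,100·(1 + 0.09)^3 ≈ 40,275.4019.
Phase 2: 40,275.4019·(1 + 0.083/12)^24 ≈ 47,520.8926.

£47,521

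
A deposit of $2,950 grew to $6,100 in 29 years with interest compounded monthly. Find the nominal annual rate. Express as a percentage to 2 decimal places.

2.51%

(1 + r/12)^348 = 6,100/2,950 = 2.0678.
1 + r/12 = 2.0678^(1/348) ≈ 1.00209, so r/12 ≈ 0.00208978.
r ≈ 12·0.00208978 = 2.50773%.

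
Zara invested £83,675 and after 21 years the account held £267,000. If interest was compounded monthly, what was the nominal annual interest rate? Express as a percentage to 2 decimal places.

The 252-period growth factor is 267,000/83,675 = 3.19092.
r/12 = 3.19092^(1/252) − 1 ≈ 0.00461501, so r ≈ 12·0.00461501 = 5.53802%.

5.54%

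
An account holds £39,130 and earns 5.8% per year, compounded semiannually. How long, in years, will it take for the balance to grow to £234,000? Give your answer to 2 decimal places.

31.28 years

We need (1 + 0.029)^(2t) = 5.9801, so 2t = ln 5.9801 / ln 1.029 ≈ 62.5600.
t ≈ 62.5600/2 = 31.2800 years.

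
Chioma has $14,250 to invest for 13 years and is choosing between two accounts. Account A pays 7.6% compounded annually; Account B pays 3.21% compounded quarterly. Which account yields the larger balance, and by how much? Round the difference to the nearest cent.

Account A growth factor: (1 + 0.076)^13 ≈ 2.5915496121; balance ≈ 36,929.5820.
Account B growth factor: (1 + 0.008025)^52 ≈ 1.5153318961; balance ≈ 21,593.4795.
Account A is larger by 15,336.1025.

Account A, by $15,336.10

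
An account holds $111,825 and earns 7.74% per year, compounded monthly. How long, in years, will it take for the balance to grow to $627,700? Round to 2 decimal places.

22.36 years

(1 + 0.00645)^(12t) = 627,700/111,825 = 5.6132.
12t·ln(1 + 0.00645) = ln(5.6132); 12t = 1.7251/0.00642929 ≈ 268.3232.
t ≈ 22.3603 years.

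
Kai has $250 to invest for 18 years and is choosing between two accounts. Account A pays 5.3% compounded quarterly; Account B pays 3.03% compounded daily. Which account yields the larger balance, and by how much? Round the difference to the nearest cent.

Account A, by $213.65

A: (1 + 0.01325)^72 ≈ 2.57985973, so 250 × 2.57985973 ≈ 644.9649.
B: (1 + 0.0303/365)^6570 ≈ 1.72525931, so 250 × 1.72525931 ≈ 431.3148.
Difference ≈ 213.6501 in favor of A.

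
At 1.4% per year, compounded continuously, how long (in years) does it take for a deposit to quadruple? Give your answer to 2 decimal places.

e^(0.014t) = 4, so 0.014t = ln 4 ≈ 1.3863.
t ≈ 1.3863/0.014 ≈ 99.0210.

99.02 years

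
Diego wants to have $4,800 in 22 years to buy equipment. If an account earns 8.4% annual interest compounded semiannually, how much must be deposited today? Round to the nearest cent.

$785.35

Periodic rate = 8.4%/2 = 0.042; 44 periods.
P = 4,800/(1 + 0.042)^44 ≈ 4,800/6.111947771 ≈ 785.3470.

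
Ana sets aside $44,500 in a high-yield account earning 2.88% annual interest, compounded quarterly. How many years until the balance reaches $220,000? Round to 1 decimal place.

55.7 years

We need (1 + 0.0072)^(4t) = 4.9438, so 4t = ln 4.9438 / ln 1.0072 ≈ 222.7618.
t ≈ 222.7618/4 = 55.6904 years.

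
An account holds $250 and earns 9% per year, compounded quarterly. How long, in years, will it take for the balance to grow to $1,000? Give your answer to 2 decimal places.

15.58 years

(1 + 0.0225)^(4t) = 1,000/250 = 4.
4t·ln(1 + 0.0225) = ln(4); 4t = 1.3863/0.0222506 ≈ 62.3037.
t ≈ 15.5759 years.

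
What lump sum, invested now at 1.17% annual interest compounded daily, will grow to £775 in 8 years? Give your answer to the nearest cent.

Growth factor = (1 + 0.0117/365)^2920 ≈ 1.09811876.
P = 775/1.09811876 ≈ 705.7524.

£705.75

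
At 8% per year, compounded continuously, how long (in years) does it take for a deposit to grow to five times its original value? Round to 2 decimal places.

e^(0.08t) = 5, so 0.08t = ln 5 ≈ 1.6094.
t ≈ 1.6094/0.08 ≈ 20.1180.

20.12 years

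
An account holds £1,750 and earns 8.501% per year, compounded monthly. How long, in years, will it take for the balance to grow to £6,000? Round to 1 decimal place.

We need (1 + 0.00708417)^(12t) = 3.4286, so 12t = ln 3.4286 / ln 1.007084 ≈ 174.5446.
t ≈ 174.5446/12 = 14.5454 years.

14.5 years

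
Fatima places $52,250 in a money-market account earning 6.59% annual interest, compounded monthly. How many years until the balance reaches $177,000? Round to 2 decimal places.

We need (1 + 0.00549167)^(12t) = 3.3876, so 12t = ln 3.3876 / ln 1.005492 ≈ 222.7843.
t ≈ 222.7843/12 = 18.5654 years.

18.57 years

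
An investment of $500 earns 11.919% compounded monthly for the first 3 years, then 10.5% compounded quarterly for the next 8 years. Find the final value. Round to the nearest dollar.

$1,635

After 3 years at 11.919%: 500 × 1.427330462 ≈ 713.6652.
Then 8 years at 10.5%: 713.6652 × 2.291402824 ≈ 1,635.2945.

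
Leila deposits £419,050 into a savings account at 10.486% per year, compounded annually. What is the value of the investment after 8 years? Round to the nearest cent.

£930,516.01

Annual rate = 10.486% = 0.10486; years = 8.
A = 419,050·(1 + 0.10486)^8 ≈ 419,050·2.22053696083 ≈ 930,516.0134.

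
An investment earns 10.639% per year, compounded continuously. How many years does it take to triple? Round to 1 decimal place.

10.3 years

e^(0.10639t) = 3, so 0.10639t = ln 3 ≈ 1.0986.
t ≈ 1.0986/0.10639 ≈ 10.3263.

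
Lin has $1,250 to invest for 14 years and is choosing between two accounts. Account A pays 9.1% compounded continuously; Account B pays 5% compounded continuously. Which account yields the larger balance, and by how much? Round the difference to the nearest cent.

Account A, by $1,951.71

Account A growth factor: e^(0.091·14) = e^1.274 ≈ 3.575124497; balance ≈ 4,468.9056.
Account B growth factor: e^(0.05·14) = e^0.7 ≈ 2.013752707; balance ≈ 2,517.1909.
Account A is larger by 1,951.7147.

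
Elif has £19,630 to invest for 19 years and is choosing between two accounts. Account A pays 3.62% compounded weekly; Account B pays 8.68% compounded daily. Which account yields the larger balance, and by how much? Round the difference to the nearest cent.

A: (1 + 0.0362/52)^988 ≈ 1.9888581971, so 19,630 × 1.9888581971 ≈ 39,041.2864.
B: (1 + 0.0868/365)^6935 ≈ 5.20179591601, so 19,630 × 5.20179591601 ≈ 102,111.2538.
Difference ≈ 63,069.9674 in favor of B.

Account B, by £63,069.97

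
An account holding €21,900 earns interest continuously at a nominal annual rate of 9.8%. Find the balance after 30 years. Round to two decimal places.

€414,257.03

A = P·e^(rt) = 21,900·e^(0.098·30) = 21,900·e^2.94.
e^2.94 ≈ 18.9158463123, so A ≈ 414,257.0342.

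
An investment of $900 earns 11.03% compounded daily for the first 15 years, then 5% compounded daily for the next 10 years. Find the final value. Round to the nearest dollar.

Phase 1: 900·(1 + 0.1103/365)^5475 ≈ 4,706.2412.
Phase 2: 4,706.2412·(1 + 0.05/365)^3650 ≈ 7,759.0143.

$7,759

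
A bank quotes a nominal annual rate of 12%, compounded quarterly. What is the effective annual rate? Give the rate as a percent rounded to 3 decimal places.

12.551%

EAR = (1 + 12%/4)^4 − 1 = (1 + 0.03)^4 − 1.
(1 + 0.03)^4 ≈ 1.125509, so EAR ≈ 12.55088%.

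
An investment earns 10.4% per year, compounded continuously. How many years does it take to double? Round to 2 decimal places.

6.66 years

e^(0.104t) = 2, so 0.104t = ln 2 ≈ 0.69315.
t ≈ 0.69315/0.104 ≈ 6.6649.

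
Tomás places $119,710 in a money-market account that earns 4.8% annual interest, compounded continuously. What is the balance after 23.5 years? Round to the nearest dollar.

A = P·e^(rt) = 119,710·e^(0.048·23.5) = 119,710·e^1.128.
e^1.128 ≈ 3.08947137431, so A ≈ 369,840.6182.

$369,841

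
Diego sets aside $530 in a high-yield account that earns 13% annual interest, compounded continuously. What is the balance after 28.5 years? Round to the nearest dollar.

$21,545

A = P·e^(rt) = 530·e^(0.13·28.5) = 530·e^3.705.
e^3.705 ≈ 40.650047317, so A ≈ 21,544.5251.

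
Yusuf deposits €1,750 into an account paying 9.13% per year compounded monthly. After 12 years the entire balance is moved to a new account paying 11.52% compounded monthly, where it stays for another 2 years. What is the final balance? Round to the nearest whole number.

€6,556

After 12 years at 9.13%: 1,750 × 2.978599356 ≈ 5,212.5489.
Then 2 years at 11.52%: 5,212.5489 × 1.257720691 ≈ 6,555.9306.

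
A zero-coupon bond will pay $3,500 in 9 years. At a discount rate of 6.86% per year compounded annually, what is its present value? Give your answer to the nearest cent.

$1,926.33

Annual rate = 6.86% = 0.0686; 9 periods.
P = 3,500/(1 + 0.0686)^9 ≈ 3,500/1.816923025 ≈ 1,926.3337.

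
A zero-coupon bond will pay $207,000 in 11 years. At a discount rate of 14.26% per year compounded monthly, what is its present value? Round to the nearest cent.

$43,526.32

Growth factor = (1 + 0.1426/12)^132 ≈ 4.75574369114.
P = 207,000/4.75574369114 ≈ 43,526.3154.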